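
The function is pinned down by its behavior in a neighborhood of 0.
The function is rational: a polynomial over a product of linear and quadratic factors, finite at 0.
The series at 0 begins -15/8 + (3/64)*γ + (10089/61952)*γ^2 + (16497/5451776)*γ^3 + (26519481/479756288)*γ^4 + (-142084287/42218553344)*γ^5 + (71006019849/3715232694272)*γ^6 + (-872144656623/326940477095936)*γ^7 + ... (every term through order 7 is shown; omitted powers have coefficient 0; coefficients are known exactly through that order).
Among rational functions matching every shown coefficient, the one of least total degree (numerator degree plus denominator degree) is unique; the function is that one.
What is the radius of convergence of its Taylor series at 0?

The radius of convergence is 8/5.

No rational of total degree below 4 reproduces all 8 coefficients; solving the [2/2] Pade equations on them gives f(γ) = (-26*γ**2/11 + 3*γ/10 + 11/2)/((γ - 11/6)*(γ + 8/5)), whose expansion matches every shown term.
Denominator factor (γ + 8/5): pole of order 1 at -8/5, modulus 8/5.
Denominator factor (γ - 11/6): pole of order 1 at 11/6, modulus 11/6.
The radius of convergence is the smallest modulus among the singular points: 8/5.


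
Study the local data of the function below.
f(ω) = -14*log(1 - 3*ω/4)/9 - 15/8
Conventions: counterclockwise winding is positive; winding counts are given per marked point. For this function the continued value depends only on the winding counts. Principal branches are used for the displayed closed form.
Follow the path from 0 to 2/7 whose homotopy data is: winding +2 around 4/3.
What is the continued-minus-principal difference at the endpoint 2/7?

Continued minus principal equals -(56/9)*pi*i.

The rational part is single-valued and drops out of the difference; each branch term changes only by its own monodromy.
(-14/9)*log(1 - ω/(4/3)): each positive loop around 4/3 adds 2*pi*i to the log, so winding +2 contributes (-14/9)*(2)*2*pi*i = -(56/9)*pi*i.
Summing the contributions at ω = 2/7 gives -(56/9)*pi*i.


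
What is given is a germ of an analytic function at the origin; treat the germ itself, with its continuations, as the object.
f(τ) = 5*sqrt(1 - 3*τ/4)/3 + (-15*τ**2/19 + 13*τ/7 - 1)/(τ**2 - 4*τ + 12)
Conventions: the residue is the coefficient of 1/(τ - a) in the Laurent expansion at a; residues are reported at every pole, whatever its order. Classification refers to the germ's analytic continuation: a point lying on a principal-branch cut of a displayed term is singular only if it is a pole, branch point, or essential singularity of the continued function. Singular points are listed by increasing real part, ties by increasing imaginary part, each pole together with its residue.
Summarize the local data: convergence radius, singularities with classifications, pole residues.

Denominator factor (τ**2 - 4*τ + 12): discriminant -32, complex-conjugate roots (2) + ((2)*sqrt(2))*i and (2) - ((2)*sqrt(2))*i; poles of order 1, moduli (2)*sqrt(3) and (2)*sqrt(3).
Branch term (5/3)*sqrt(1 - τ/(4/3)): its argument vanishes at τ = 4/3, a square-root branch point, modulus 4/3.
The radius of convergence is the smallest modulus among the singular points: 4/3.
The branch term is analytic at (2) - ((2)*sqrt(2))*i and contributes nothing to the residue; only the rational part matters.
The factor τ**2 - 4*τ + 12 splits as (τ - a)(τ - a') with a = (2) - ((2)*sqrt(2))*i, a' = (2) + ((2)*sqrt(2))*i. At the order-1 pole a set g(τ) = (τ - a)*(rational part) = [-15*τ**2/19 + 13*τ/7 - 1] / (τ - a').
Simple pole: residue = g(a) at a = (2) - ((2)*sqrt(2))*i, which is (-173/266) + ((781/1064)*sqrt(2))*i.
The branch term is analytic at (2) + ((2)*sqrt(2))*i and contributes nothing to the residue; only the rational part matters.
The factor τ**2 - 4*τ + 12 splits as (τ - a)(τ - a') with a = (2) + ((2)*sqrt(2))*i, a' = (2) - ((2)*sqrt(2))*i. At the order-1 pole a set g(τ) = (τ - a)*(rational part) = [-15*τ**2/19 + 13*τ/7 - 1] / (τ - a').
Simple pole: residue = g(a) at a = (2) + ((2)*sqrt(2))*i, which is (-173/266) - ((781/1064)*sqrt(2))*i.
List the singular points by increasing real part (a conjugate pair: the negative imaginary part first).

Radius of convergence at 0: 4/3.
At 4/3: an algebraic (square-root) branch point.
At (2) - ((2)*sqrt(2))*i: a pole of order 1; residue (-173/266) + ((781/1064)*sqrt(2))*i.
At (2) + ((2)*sqrt(2))*i: a pole of order 1; residue (-173/266) - ((781/1064)*sqrt(2))*i.


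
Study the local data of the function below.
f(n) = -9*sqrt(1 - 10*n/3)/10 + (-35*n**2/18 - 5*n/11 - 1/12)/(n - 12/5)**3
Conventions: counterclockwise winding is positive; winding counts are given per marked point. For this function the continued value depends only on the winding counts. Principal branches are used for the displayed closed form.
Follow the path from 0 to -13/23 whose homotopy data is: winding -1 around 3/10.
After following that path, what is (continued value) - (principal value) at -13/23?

The rational part is single-valued and drops out of the difference; each branch term changes only by its own monodromy.
(-9/10)*sqrt(1 - n/(3/10)): winding -1 is odd, the square root flips sign, contributing -2*(-9/10)*sqrt(1 - (-13/23)/(3/10)) = -2*(-9/10)*sqrt(199/69) = (3/115)*sqrt(13731).
Summing the contributions at n = -13/23 gives (3/115)*sqrt(13731).

Continued minus principal equals (3/115)*sqrt(13731).


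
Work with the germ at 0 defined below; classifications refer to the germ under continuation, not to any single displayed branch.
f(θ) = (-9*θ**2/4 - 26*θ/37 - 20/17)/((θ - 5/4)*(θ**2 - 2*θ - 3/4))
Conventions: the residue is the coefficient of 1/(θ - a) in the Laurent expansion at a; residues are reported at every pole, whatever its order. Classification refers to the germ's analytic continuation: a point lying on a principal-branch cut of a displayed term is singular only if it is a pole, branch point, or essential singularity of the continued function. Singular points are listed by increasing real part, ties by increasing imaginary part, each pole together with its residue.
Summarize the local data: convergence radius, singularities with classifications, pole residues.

Denominator factor (θ - 5/4): pole of order 1 at 5/4, modulus 5/4.
Denominator factor (θ**2 - 2*θ - 3/4): discriminant 7, real irrational roots 1 + (1/2)*sqrt(7) and 1 - (1/2)*sqrt(7); poles of order 1, moduli 1 + (1/2)*sqrt(7) and -1 + (1/2)*sqrt(7).
The radius of convergence is the smallest modulus among the singular points: -1 + (1/2)*sqrt(7).
The factor θ**2 - 2*θ - 3/4 splits as (θ - a)(θ - a') with a = 1 - (1/2)*sqrt(7), a' = 1 + (1/2)*sqrt(7). At the order-1 pole a set g(θ) = (θ - a)*f(θ) = [(-9*θ**2/4 - 26*θ/37 - 20/17)/(θ - 5/4)] / (θ - a').
Simple pole: residue = g(a) at a = 1 - (1/2)*sqrt(7), which is -94273/33966 + (447703/475524)*sqrt(7).
At the order-1 pole 5/4 set g(θ) = (θ - (5/4))*f(θ) = (-9*θ**2/4 - 26*θ/37 - 20/17)/(θ**2 - 2*θ - 3/4).
Simple pole: residue = g(a) at a = 5/4, which is 224245/67932.
The factor θ**2 - 2*θ - 3/4 splits as (θ - a)(θ - a') with a = 1 + (1/2)*sqrt(7), a' = 1 - (1/2)*sqrt(7). At the order-1 pole a set g(θ) = (θ - a)*f(θ) = [(-9*θ**2/4 - 26*θ/37 - 20/17)/(θ - 5/4)] / (θ - a').
Simple pole: residue = g(a) at a = 1 + (1/2)*sqrt(7), which is -94273/33966 - (447703/475524)*sqrt(7).
List the singular points by increasing real part (a conjugate pair: the negative imaginary part first).

Radius of convergence at 0: -1 + (1/2)*sqrt(7).
At 1 - (1/2)*sqrt(7): a pole of order 1; residue -94273/33966 + (447703/475524)*sqrt(7).
At 5/4: a pole of order 1; residue 224245/67932.
At 1 + (1/2)*sqrt(7): a pole of order 1; residue -94273/33966 - (447703/475524)*sqrt(7).


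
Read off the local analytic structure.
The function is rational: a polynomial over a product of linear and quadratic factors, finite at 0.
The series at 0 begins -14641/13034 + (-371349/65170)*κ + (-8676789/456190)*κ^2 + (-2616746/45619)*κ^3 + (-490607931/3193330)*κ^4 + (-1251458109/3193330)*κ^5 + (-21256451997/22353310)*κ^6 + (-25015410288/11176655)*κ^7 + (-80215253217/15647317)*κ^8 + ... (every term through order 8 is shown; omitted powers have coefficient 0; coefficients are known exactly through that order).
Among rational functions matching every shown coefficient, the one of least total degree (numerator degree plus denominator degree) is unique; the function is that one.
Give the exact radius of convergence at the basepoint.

No rational of total degree below 7 reproduces all 9 coefficients; solving the [1/6] Pade equations on them gives f(κ) = (3*κ/5 + 11/38)/(κ**2 + 7*κ/11 - 7/11)**3, whose expansion matches every shown term.
Denominator factor (κ**2 + 7*κ/11 - 7/11)^3: discriminant 357/121, real irrational roots -7/22 + (1/22)*sqrt(357) and -7/22 - (1/22)*sqrt(357); poles of order 3, moduli -7/22 + (1/22)*sqrt(357) and 7/22 + (1/22)*sqrt(357).
The radius of convergence is the smallest modulus among the singular points: -7/22 + (1/22)*sqrt(357).

The radius of convergence is -7/22 + (1/22)*sqrt(357).


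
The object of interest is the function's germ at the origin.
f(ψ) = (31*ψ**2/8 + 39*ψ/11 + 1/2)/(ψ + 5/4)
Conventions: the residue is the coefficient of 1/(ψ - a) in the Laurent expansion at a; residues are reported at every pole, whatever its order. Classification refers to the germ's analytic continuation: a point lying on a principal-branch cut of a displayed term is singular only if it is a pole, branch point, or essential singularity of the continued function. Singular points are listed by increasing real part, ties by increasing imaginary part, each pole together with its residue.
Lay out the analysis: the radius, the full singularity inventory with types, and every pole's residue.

Denominator factor (ψ + 5/4): pole of order 1 at -5/4, modulus 5/4.
The radius of convergence is the smallest modulus among the singular points: 5/4.
At the order-1 pole -5/4 set g(ψ) = (ψ - (-5/4))*f(ψ) = 31*ψ**2/8 + 39*ψ/11 + 1/2.
Simple pole: residue = g(a) at a = -5/4, which is 2989/1408.

Radius of convergence at 0: 5/4.
At -5/4: a pole of order 1; residue 2989/1408.


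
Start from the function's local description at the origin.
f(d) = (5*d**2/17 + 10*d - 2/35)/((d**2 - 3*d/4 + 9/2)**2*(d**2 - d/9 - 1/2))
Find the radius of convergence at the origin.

Denominator factor (d**2 - d/9 - 1/2): discriminant 163/81, real irrational roots 1/18 + (1/18)*sqrt(163) and 1/18 - (1/18)*sqrt(163); poles of order 1, moduli 1/18 + (1/18)*sqrt(163) and -1/18 + (1/18)*sqrt(163).
Denominator factor (d**2 - 3*d/4 + 9/2)^2: discriminant -279/16, complex-conjugate roots (3/8) + ((3/8)*sqrt(31))*i and (3/8) - ((3/8)*sqrt(31))*i; poles of order 2, moduli (3/2)*sqrt(2) and (3/2)*sqrt(2).
The radius of convergence is the smallest modulus among the singular points: -1/18 + (1/18)*sqrt(163).

The radius of convergence is -1/18 + (1/18)*sqrt(163).


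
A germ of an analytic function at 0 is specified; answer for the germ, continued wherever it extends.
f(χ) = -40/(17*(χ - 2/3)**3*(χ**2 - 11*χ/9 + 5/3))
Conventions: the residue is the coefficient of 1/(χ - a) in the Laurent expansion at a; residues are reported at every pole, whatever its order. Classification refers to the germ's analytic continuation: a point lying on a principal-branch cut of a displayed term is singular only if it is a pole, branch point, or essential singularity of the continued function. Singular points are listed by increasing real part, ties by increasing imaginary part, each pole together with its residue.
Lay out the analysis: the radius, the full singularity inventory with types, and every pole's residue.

Denominator factor (χ**2 - 11*χ/9 + 5/3): discriminant -419/81, complex-conjugate roots (11/18) + ((1/18)*sqrt(419))*i and (11/18) - ((1/18)*sqrt(419))*i; poles of order 1, moduli (1/3)*sqrt(15) and (1/3)*sqrt(15).
Denominator factor (χ - 2/3)^3: pole of order 3 at 2/3, modulus 2/3.
The radius of convergence is the smallest modulus among the singular points: 2/3.
The factor χ**2 - 11*χ/9 + 5/3 splits as (χ - a)(χ - a') with a = (11/18) - ((1/18)*sqrt(419))*i, a' = (11/18) + ((1/18)*sqrt(419))*i. At the order-1 pole a set g(χ) = (χ - a)*f(χ) = [-40/(17*(χ - 2/3)**3)] / (χ - a').
Simple pole: residue = g(a) at a = (11/18) - ((1/18)*sqrt(419))*i, which is (-101088/145775) - ((305208/61079725)*sqrt(419))*i.
The factor χ**2 - 11*χ/9 + 5/3 splits as (χ - a)(χ - a') with a = (11/18) + ((1/18)*sqrt(419))*i, a' = (11/18) - ((1/18)*sqrt(419))*i. At the order-1 pole a set g(χ) = (χ - a)*f(χ) = [-40/(17*(χ - 2/3)**3)] / (χ - a').
Simple pole: residue = g(a) at a = (11/18) + ((1/18)*sqrt(419))*i, which is (-101088/145775) + ((305208/61079725)*sqrt(419))*i.
At the order-3 pole 2/3 set g(χ) = (χ - (2/3))^3*f(χ) = -40/(17*(χ**2 - 11*χ/9 + 5/3)).
Order-3 pole: residue = g''(a)/2; g''(2/3) = 404352/145775, so the residue is 202176/145775.
List the singular points by increasing real part (a conjugate pair: the negative imaginary part first).

Radius of convergence at 0: 2/3.
At (11/18) - ((1/18)*sqrt(419))*i: a pole of order 1; residue (-101088/145775) - ((305208/61079725)*sqrt(419))*i.
At (11/18) + ((1/18)*sqrt(419))*i: a pole of order 1; residue (-101088/145775) + ((305208/61079725)*sqrt(419))*i.
At 2/3: a pole of order 3; residue 202176/145775.


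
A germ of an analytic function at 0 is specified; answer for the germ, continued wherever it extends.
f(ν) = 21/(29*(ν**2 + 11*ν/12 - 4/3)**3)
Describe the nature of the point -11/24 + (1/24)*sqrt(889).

The denominator factor ν**2 + 11*ν/12 - 4/3 vanishes at -11/24 + (1/24)*sqrt(889) and appears to the power 3; the numerator there equals 21/29, nonzero, and no other factor vanishes.
Hence a pole whose order is the multiplicity, 3.

The point is a pole of order 3.


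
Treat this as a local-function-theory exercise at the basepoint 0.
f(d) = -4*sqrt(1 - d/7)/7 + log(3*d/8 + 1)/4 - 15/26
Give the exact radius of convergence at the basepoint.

The radius of convergence is 8/3.

Branch term (-4/7)*sqrt(1 - d/(7)): its argument vanishes at d = 7, a square-root branch point, modulus 7.
Branch term (1/4)*log(1 - d/(-8/3)): its argument vanishes at d = -8/3, a logarithmic branch point, modulus 8/3.
The radius of convergence is the smallest modulus among the singular points: 8/3.


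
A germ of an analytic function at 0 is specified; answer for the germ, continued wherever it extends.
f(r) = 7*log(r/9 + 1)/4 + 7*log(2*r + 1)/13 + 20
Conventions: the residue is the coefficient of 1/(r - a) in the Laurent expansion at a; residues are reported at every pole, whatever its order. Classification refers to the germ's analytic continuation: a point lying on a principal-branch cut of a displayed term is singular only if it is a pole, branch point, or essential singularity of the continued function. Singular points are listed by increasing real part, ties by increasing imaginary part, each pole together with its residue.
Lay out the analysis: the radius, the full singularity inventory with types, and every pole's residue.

Branch term (7/4)*log(1 - r/(-9)): its argument vanishes at r = -9, a logarithmic branch point, modulus 9.
Branch term (7/13)*log(1 - r/(-1/2)): its argument vanishes at r = -1/2, a logarithmic branch point, modulus 1/2.
The radius of convergence is the smallest modulus among the singular points: 1/2.
List the singular points by increasing real part (a conjugate pair: the negative imaginary part first).

Radius of convergence at 0: 1/2.
At -9: a logarithmic branch point.
At -1/2: a logarithmic branch point.


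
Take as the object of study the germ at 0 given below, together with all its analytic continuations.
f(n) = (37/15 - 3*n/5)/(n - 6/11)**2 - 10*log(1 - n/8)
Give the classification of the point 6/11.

The point is a pole of order 2.

The denominator factor n - 6/11 vanishes at 6/11 and appears to the power 2; the numerator there equals 353/165, nonzero, and no other factor vanishes.
The branch terms are analytic at this point.
Hence a pole whose order is the multiplicity, 2.


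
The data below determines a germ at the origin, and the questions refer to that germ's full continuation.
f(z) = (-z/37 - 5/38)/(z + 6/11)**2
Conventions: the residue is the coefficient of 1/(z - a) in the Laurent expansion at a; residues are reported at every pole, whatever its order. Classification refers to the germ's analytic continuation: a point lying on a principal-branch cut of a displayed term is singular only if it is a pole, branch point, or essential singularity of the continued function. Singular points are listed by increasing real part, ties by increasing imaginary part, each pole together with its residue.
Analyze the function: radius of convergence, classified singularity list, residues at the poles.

Radius of convergence at 0: 6/11.
At -6/11: a pole of order 2; residue -1/37.

Denominator factor (z + 6/11)^2: pole of order 2 at -6/11, modulus 6/11.
The radius of convergence is the smallest modulus among the singular points: 6/11.
At the order-2 pole -6/11 set g(z) = (z - (-6/11))^2*f(z) = -z/37 - 5/38.
Order-2 pole: residue = g'(a); g'(-6/11) = -1/37, so the residue is -1/37.


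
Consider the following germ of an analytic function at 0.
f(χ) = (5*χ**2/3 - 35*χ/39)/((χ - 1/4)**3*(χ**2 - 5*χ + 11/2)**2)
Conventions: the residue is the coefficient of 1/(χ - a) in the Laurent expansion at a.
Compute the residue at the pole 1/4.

At the order-3 pole 1/4 set g(χ) = (χ - (1/4))^3*f(χ) = (5*χ**2/3 - 35*χ/39)/(χ**2 - 5*χ + 11/2)**2.
Order-3 pole: residue = g''(a)/2; g''(1/4) = 4211200/32741397, so the residue is 2105600/32741397.

The residue is 2105600/32741397.


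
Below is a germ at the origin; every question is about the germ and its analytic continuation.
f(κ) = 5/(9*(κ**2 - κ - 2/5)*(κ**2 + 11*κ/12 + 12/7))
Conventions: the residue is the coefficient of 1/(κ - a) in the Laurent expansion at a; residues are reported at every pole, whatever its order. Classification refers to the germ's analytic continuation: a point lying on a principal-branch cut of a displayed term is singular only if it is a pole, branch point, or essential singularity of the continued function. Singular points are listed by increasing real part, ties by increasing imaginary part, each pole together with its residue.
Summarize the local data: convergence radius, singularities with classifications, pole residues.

Denominator factor (κ**2 - κ - 2/5): discriminant 13/5, real irrational roots 1/2 + (1/10)*sqrt(65) and 1/2 - (1/10)*sqrt(65); poles of order 1, moduli 1/2 + (1/10)*sqrt(65) and -1/2 + (1/10)*sqrt(65).
Denominator factor (κ**2 + 11*κ/12 + 12/7): discriminant -6065/1008, complex-conjugate roots (-11/24) + ((1/168)*sqrt(42455))*i and (-11/24) - ((1/168)*sqrt(42455))*i; poles of order 1, moduli (2/7)*sqrt(21) and (2/7)*sqrt(21).
The radius of convergence is the smallest modulus among the singular points: -1/2 + (1/10)*sqrt(65).
The factor κ**2 + 11*κ/12 + 12/7 splits as (κ - a)(κ - a') with a = (-11/24) - ((1/168)*sqrt(42455))*i, a' = (-11/24) + ((1/168)*sqrt(42455))*i. At the order-1 pole a set g(κ) = (κ - a)*f(κ) = [5/(9*(κ**2 - κ - 2/5))] / (κ - a').
Simple pole: residue = g(a) at a = (-11/24) - ((1/168)*sqrt(42455))*i, which is (140875/1866261) - ((435995/2263774593)*sqrt(42455))*i.
The factor κ**2 + 11*κ/12 + 12/7 splits as (κ - a)(κ - a') with a = (-11/24) + ((1/168)*sqrt(42455))*i, a' = (-11/24) - ((1/168)*sqrt(42455))*i. At the order-1 pole a set g(κ) = (κ - a)*f(κ) = [5/(9*(κ**2 - κ - 2/5))] / (κ - a').
Simple pole: residue = g(a) at a = (-11/24) + ((1/168)*sqrt(42455))*i, which is (140875/1866261) + ((435995/2263774593)*sqrt(42455))*i.
The factor κ**2 - κ - 2/5 splits as (κ - a)(κ - a') with a = 1/2 - (1/10)*sqrt(65), a' = 1/2 + (1/10)*sqrt(65). At the order-1 pole a set g(κ) = (κ - a)*f(κ) = [5/(9*(κ**2 + 11*κ/12 + 12/7))] / (κ - a').
Simple pole: residue = g(a) at a = 1/2 - (1/10)*sqrt(65), which is -140875/1866261 - (451675/24261393)*sqrt(65).
The factor κ**2 - κ - 2/5 splits as (κ - a)(κ - a') with a = 1/2 + (1/10)*sqrt(65), a' = 1/2 - (1/10)*sqrt(65). At the order-1 pole a set g(κ) = (κ - a)*f(κ) = [5/(9*(κ**2 + 11*κ/12 + 12/7))] / (κ - a').
Simple pole: residue = g(a) at a = 1/2 + (1/10)*sqrt(65), which is -140875/1866261 + (451675/24261393)*sqrt(65).
List the singular points by increasing real part (a conjugate pair: the negative imaginary part first).

Radius of convergence at 0: -1/2 + (1/10)*sqrt(65).
At (-11/24) - ((1/168)*sqrt(42455))*i: a pole of order 1; residue (140875/1866261) - ((435995/2263774593)*sqrt(42455))*i.
At (-11/24) + ((1/168)*sqrt(42455))*i: a pole of order 1; residue (140875/1866261) + ((435995/2263774593)*sqrt(42455))*i.
At 1/2 - (1/10)*sqrt(65): a pole of order 1; residue -140875/1866261 - (451675/24261393)*sqrt(65).
At 1/2 + (1/10)*sqrt(65): a pole of order 1; residue -140875/1866261 + (451675/24261393)*sqrt(65).


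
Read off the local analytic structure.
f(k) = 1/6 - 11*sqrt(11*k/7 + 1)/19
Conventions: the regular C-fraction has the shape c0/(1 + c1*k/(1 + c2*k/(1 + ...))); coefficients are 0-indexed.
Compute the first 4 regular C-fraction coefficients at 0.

Taylor coefficients (expand at 0): a_0 = -47/114, a_1 = -121/266, a_2 = 1331/7448, a_3 = -14641/104272.
c0 = a_0 = -47/114. Peel one level at a time: if S = 1 + c*k/S' with S'(0) = 1, then c is the k-coefficient of S and S' = c*k/(S - 1).
S_1 = c0/f = 1 + (-363/329)*k + (714747/432964)*k^2 + ...; c1 = -363/329.
S_2 = c1*k/(S_1 - 1) = 1 + (1969/1316)*k + (-121/784)*k^2 + ...; c2 = 1969/1316.
S_3 = c2*k/(S_2 - 1) = 1 + (517/5012)*k + ...; c3 = 517/5012.

The regular C-fraction coefficients are [-47/114, -363/329, 1969/1316, 517/5012].


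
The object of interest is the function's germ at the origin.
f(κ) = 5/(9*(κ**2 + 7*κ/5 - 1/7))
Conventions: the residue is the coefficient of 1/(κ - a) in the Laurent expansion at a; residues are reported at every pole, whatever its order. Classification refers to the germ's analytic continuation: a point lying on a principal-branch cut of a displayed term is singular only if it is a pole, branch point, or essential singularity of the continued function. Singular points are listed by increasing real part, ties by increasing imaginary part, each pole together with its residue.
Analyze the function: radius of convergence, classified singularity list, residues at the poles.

Radius of convergence at 0: -7/10 + (1/70)*sqrt(3101).
At -7/10 - (1/70)*sqrt(3101): a pole of order 1; residue -(25/3987)*sqrt(3101).
At -7/10 + (1/70)*sqrt(3101): a pole of order 1; residue (25/3987)*sqrt(3101).

Denominator factor (κ**2 + 7*κ/5 - 1/7): discriminant 443/175, real irrational roots -7/10 + (1/70)*sqrt(3101) and -7/10 - (1/70)*sqrt(3101); poles of order 1, moduli -7/10 + (1/70)*sqrt(3101) and 7/10 + (1/70)*sqrt(3101).
The radius of convergence is the smallest modulus among the singular points: -7/10 + (1/70)*sqrt(3101).
The factor κ**2 + 7*κ/5 - 1/7 splits as (κ - a)(κ - a') with a = -7/10 - (1/70)*sqrt(3101), a' = -7/10 + (1/70)*sqrt(3101). At the order-1 pole a set g(κ) = (κ - a)*f(κ) = [5/9] / (κ - a').
Simple pole: residue = g(a) at a = -7/10 - (1/70)*sqrt(3101), which is -(25/3987)*sqrt(3101).
The factor κ**2 + 7*κ/5 - 1/7 splits as (κ - a)(κ - a') with a = -7/10 + (1/70)*sqrt(3101), a' = -7/10 - (1/70)*sqrt(3101). At the order-1 pole a set g(κ) = (κ - a)*f(κ) = [5/9] / (κ - a').
Simple pole: residue = g(a) at a = -7/10 + (1/70)*sqrt(3101), which is (25/3987)*sqrt(3101).
List the singular points by increasing real part (a conjugate pair: the negative imaginary part first).


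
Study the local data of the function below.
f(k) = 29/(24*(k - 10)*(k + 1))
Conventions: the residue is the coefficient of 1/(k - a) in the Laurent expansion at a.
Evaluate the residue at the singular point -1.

At the order-1 pole -1 set g(k) = (k - (-1))*f(k) = 29/(24*(k - 10)).
Simple pole: residue = g(a) at a = -1, which is -29/264.

The residue is -29/264.


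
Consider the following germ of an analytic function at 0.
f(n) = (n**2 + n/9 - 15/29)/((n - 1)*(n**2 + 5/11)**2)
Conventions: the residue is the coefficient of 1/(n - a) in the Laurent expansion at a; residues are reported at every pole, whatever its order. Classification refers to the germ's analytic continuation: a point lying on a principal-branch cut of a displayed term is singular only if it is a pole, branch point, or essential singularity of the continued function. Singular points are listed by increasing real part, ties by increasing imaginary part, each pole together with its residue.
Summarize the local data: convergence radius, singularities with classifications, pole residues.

Radius of convergence at 0: (1/11)*sqrt(55).
At -((1/11)*sqrt(55))*i: a pole of order 2; residue (-18755/133632) + ((10967/222720)*sqrt(55))*i.
At ((1/11)*sqrt(55))*i: a pole of order 2; residue (-18755/133632) - ((10967/222720)*sqrt(55))*i.
At 1: a pole of order 1; residue 18755/66816.

Denominator factor (n**2 + 5/11)^2: discriminant -20/11, complex-conjugate roots ((1/11)*sqrt(55))*i and -((1/11)*sqrt(55))*i; poles of order 2, moduli (1/11)*sqrt(55) and (1/11)*sqrt(55).
Denominator factor (n - 1): pole of order 1 at 1, modulus 1.
The radius of convergence is the smallest modulus among the singular points: (1/11)*sqrt(55).
The factor n**2 + 5/11 splits as (n - a)(n - a') with a = -((1/11)*sqrt(55))*i, a' = ((1/11)*sqrt(55))*i. At the order-2 pole a set g(n) = (n - a)^2*f(n) = [(n**2 + n/9 - 15/29)/(n - 1)] / (n - a')^2.
Order-2 pole: residue = g'(a); g'(-((1/11)*sqrt(55))*i) = (-18755/133632) + ((10967/222720)*sqrt(55))*i, so the residue is (-18755/133632) + ((10967/222720)*sqrt(55))*i.
The factor n**2 + 5/11 splits as (n - a)(n - a') with a = ((1/11)*sqrt(55))*i, a' = -((1/11)*sqrt(55))*i. At the order-2 pole a set g(n) = (n - a)^2*f(n) = [(n**2 + n/9 - 15/29)/(n - 1)] / (n - a')^2.
Order-2 pole: residue = g'(a); g'(((1/11)*sqrt(55))*i) = (-18755/133632) - ((10967/222720)*sqrt(55))*i, so the residue is (-18755/133632) - ((10967/222720)*sqrt(55))*i.
At the order-1 pole 1 set g(n) = (n - (1))*f(n) = (n**2 + n/9 - 15/29)/(n**2 + 5/11)**2.
Simple pole: residue = g(a) at a = 1, which is 18755/66816.
List the singular points by increasing real part (a conjugate pair: the negative imaginary part first).


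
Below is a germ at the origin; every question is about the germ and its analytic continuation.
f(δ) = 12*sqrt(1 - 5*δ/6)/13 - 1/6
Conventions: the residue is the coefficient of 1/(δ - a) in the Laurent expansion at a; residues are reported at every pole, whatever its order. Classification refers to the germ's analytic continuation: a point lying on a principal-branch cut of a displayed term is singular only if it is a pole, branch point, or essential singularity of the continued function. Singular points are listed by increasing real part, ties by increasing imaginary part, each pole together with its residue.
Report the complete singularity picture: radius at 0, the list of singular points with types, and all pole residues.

Branch term (12/13)*sqrt(1 - δ/(6/5)): its argument vanishes at δ = 6/5, a square-root branch point, modulus 6/5.
The radius of convergence is the smallest modulus among the singular points: 6/5.

Radius of convergence at 0: 6/5.
At 6/5: an algebraic (square-root) branch point.


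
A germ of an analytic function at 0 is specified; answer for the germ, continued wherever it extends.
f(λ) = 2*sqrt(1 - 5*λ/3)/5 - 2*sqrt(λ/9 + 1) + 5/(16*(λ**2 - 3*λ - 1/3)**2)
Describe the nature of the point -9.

The term (-2)*sqrt(1 - λ/(-9)) has argument 1 - -9/(-9) = 0 at -9: a square-root (algebraic, two-sheeted) branch point; the remaining terms are analytic or single-valued there.

The point is an algebraic (square-root) branch point.


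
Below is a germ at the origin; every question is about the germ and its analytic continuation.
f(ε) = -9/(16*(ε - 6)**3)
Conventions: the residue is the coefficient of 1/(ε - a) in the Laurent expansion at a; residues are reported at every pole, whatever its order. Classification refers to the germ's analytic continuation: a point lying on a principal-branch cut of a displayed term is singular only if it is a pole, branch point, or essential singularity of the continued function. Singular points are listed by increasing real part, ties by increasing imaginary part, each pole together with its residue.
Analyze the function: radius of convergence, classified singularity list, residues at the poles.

Radius of convergence at 0: 6.
At 6: a pole of order 3; residue 0.

Denominator factor (ε - 6)^3: pole of order 3 at 6, modulus 6.
The radius of convergence is the smallest modulus among the singular points: 6.
At the order-3 pole 6 set g(ε) = (ε - (6))^3*f(ε) = -9/16.
Order-3 pole: residue = g''(a)/2; g''(6) = 0, so the residue is 0.


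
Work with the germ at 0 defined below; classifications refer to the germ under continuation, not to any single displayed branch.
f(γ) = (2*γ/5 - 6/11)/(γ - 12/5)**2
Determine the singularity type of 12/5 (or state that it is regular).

The denominator factor γ - 12/5 vanishes at 12/5 and appears to the power 2; the numerator there equals 114/275, nonzero, and no other factor vanishes.
Hence a pole whose order is the multiplicity, 2.

The point is a pole of order 2.


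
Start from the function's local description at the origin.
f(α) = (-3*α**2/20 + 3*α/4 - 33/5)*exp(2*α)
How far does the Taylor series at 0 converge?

The factor exp(2*α) is entire and contributes no finite singular point.
The polynomial part has no poles.
No finite singular points: the Taylor series at 0 converges everywhere.

The radius of convergence is infinite.


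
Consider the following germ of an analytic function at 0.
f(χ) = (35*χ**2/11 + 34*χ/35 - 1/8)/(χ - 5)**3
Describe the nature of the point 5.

The denominator factor χ - 5 vanishes at 5 and appears to the power 3; the numerator there equals 51915/616, nonzero, and no other factor vanishes.
Hence a pole whose order is the multiplicity, 3.

The point is a pole of order 3.


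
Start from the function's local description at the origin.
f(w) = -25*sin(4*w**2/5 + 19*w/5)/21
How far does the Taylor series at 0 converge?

The radius of convergence is infinite.

The factor sin(4*w**2/5 + 19*w/5) is entire and contributes no finite singular point.
The polynomial part has no poles.
No finite singular points: the Taylor series at 0 converges everywhere.


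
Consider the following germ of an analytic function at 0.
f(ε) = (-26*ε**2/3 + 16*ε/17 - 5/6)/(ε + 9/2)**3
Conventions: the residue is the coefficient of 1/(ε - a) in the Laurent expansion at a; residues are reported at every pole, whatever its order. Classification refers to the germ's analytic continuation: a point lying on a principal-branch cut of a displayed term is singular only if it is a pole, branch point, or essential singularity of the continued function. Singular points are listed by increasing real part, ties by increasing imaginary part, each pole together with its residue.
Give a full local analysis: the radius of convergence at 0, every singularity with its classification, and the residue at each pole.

Denominator factor (ε + 9/2)^3: pole of order 3 at -9/2, modulus 9/2.
The radius of convergence is the smallest modulus among the singular points: 9/2.
At the order-3 pole -9/2 set g(ε) = (ε - (-9/2))^3*f(ε) = -26*ε**2/3 + 16*ε/17 - 5/6.
Order-3 pole: residue = g''(a)/2; g''(-9/2) = -52/3, so the residue is -26/3.

Radius of convergence at 0: 9/2.
At -9/2: a pole of order 3; residue -26/3.


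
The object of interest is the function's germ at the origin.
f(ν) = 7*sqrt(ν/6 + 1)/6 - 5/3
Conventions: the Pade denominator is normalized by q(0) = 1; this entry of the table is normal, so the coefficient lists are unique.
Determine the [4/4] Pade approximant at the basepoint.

The Pade approximant has numerator coefficients [-1/2, -7/144, 13/1152, 55/41472, 53/1990656]; denominator coefficients [1, 7/24, 5/192, 5/6912, 1/331776].

Taylor coefficients needed (expand at 0): a_0 = -1/2, a_1 = 7/72, a_2 = -7/1728, a_3 = 7/20736, a_4 = -35/995328, a_5 = 49/11943936, a_6 = -49/95551488, a_7 = 77/1146617856, a_8 = -1001/110075314176.
Write the denominator as Q(ν) = 1 + q1*ν + q2*ν^2 + q3*ν^3 + q4*ν^4. Requiring Q*f - P = O(ν^9) with deg P <= 4 kills the coefficients of ν^5..ν^8 in Q*f:
  ν^5: a_5 + q1*a_4 + q2*a_3 + q3*a_2 + q4*a_1 = 0, i.e. 49/11943936 + (-35/995328)*q1 + (7/20736)*q2 + (-7/1728)*q3 + (7/72)*q4 = 0.
  ν^6: a_6 + q1*a_5 + q2*a_4 + q3*a_3 + q4*a_2 = 0, i.e. -49/95551488 + (49/11943936)*q1 + (-35/995328)*q2 + (7/20736)*q3 + (-7/1728)*q4 = 0.
  ν^7: a_7 + q1*a_6 + q2*a_5 + q3*a_4 + q4*a_3 = 0, i.e. 77/1146617856 + (-49/95551488)*q1 + (49/11943936)*q2 + (-35/995328)*q3 + (7/20736)*q4 = 0.
  ν^8: a_8 + q1*a_7 + q2*a_6 + q3*a_5 + q4*a_4 = 0, i.e. -1001/110075314176 + (77/1146617856)*q1 + (-49/95551488)*q2 + (49/11943936)*q3 + (-35/995328)*q4 = 0.
Solving this linear system: q1 = 7/24, q2 = 5/192, q3 = 5/6912, q4 = 1/331776.
The numerator is Q*f truncated at degree 4: P0 = a_0 = -1/2; P1 = a_1 + q1*a_0 = -7/144; P2 = a_2 + q1*a_1 + q2*a_0 = 13/1152; P3 = a_3 + q1*a_2 + q2*a_1 + q3*a_0 = 55/41472; P4 = a_4 + q1*a_3 + q2*a_2 + q3*a_1 + q4*a_0 = 53/1990656.


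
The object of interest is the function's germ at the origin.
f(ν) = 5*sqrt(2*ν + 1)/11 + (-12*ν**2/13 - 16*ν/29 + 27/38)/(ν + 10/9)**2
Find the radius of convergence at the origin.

The radius of convergence is 1/2.

Denominator factor (ν + 10/9)^2: pole of order 2 at -10/9, modulus 10/9.
Branch term (5/11)*sqrt(1 - ν/(-1/2)): its argument vanishes at ν = -1/2, a square-root branch point, modulus 1/2.
The radius of convergence is the smallest modulus among the singular points: 1/2.


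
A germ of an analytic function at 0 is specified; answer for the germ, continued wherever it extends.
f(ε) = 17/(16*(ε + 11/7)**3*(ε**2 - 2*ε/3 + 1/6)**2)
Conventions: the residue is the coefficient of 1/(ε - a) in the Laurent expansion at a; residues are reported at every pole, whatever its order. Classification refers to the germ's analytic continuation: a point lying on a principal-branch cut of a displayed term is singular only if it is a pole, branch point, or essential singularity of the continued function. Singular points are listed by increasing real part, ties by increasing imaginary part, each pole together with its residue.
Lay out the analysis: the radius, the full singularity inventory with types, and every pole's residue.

Radius of convergence at 0: (1/6)*sqrt(6).
At -11/7: a pole of order 3; residue 10634175461/50950689123.
At (1/3) - ((1/6)*sqrt(2))*i: a pole of order 2; residue (-10634175461/101901378246) + ((114404074225/50950689123)*sqrt(2))*i.
At (1/3) + ((1/6)*sqrt(2))*i: a pole of order 2; residue (-10634175461/101901378246) - ((114404074225/50950689123)*sqrt(2))*i.

Denominator factor (ε**2 - 2*ε/3 + 1/6)^2: discriminant -2/9, complex-conjugate roots (1/3) + ((1/6)*sqrt(2))*i and (1/3) - ((1/6)*sqrt(2))*i; poles of order 2, moduli (1/6)*sqrt(6) and (1/6)*sqrt(6).
Denominator factor (ε + 11/7)^3: pole of order 3 at -11/7, modulus 11/7.
The radius of convergence is the smallest modulus among the singular points: (1/6)*sqrt(6).
At the order-3 pole -11/7 set g(ε) = (ε - (-11/7))^3*f(ε) = 17/(16*(ε**2 - 2*ε/3 + 1/6)**2).
Order-3 pole: residue = g''(a)/2; g''(-11/7) = 21268350922/50950689123, so the residue is 10634175461/50950689123.
The factor ε**2 - 2*ε/3 + 1/6 splits as (ε - a)(ε - a') with a = (1/3) - ((1/6)*sqrt(2))*i, a' = (1/3) + ((1/6)*sqrt(2))*i. At the order-2 pole a set g(ε) = (ε - a)^2*f(ε) = [17/(16*(ε + 11/7)**3)] / (ε - a')^2.
Order-2 pole: residue = g'(a); g'((1/3) - ((1/6)*sqrt(2))*i) = (-10634175461/101901378246) + ((114404074225/50950689123)*sqrt(2))*i, so the residue is (-10634175461/101901378246) + ((114404074225/50950689123)*sqrt(2))*i.
The factor ε**2 - 2*ε/3 + 1/6 splits as (ε - a)(ε - a') with a = (1/3) + ((1/6)*sqrt(2))*i, a' = (1/3) - ((1/6)*sqrt(2))*i. At the order-2 pole a set g(ε) = (ε - a)^2*f(ε) = [17/(16*(ε + 11/7)**3)] / (ε - a')^2.
Order-2 pole: residue = g'(a); g'((1/3) + ((1/6)*sqrt(2))*i) = (-10634175461/101901378246) - ((114404074225/50950689123)*sqrt(2))*i, so the residue is (-10634175461/101901378246) - ((114404074225/50950689123)*sqrt(2))*i.
List the singular points by increasing real part (a conjugate pair: the negative imaginary part first).


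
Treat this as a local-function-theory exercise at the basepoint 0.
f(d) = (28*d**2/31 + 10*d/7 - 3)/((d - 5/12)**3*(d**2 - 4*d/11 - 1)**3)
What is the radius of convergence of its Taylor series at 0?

The radius of convergence is 5/12.

Denominator factor (d**2 - 4*d/11 - 1)^3: discriminant 500/121, real irrational roots 2/11 + (5/11)*sqrt(5) and 2/11 - (5/11)*sqrt(5); poles of order 3, moduli 2/11 + (5/11)*sqrt(5) and -2/11 + (5/11)*sqrt(5).
Denominator factor (d - 5/12)^3: pole of order 3 at 5/12, modulus 5/12.
The radius of convergence is the smallest modulus among the singular points: 5/12.


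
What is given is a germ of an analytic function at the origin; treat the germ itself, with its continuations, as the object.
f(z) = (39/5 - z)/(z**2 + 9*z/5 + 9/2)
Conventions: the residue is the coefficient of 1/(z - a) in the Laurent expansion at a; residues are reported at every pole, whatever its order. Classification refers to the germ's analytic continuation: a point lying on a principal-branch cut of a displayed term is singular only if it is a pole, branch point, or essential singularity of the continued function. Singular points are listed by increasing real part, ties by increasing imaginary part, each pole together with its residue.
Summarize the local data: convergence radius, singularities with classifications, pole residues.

Radius of convergence at 0: (3/2)*sqrt(2).
At (-9/10) - ((3/10)*sqrt(41))*i: a pole of order 1; residue (-1/2) + ((29/82)*sqrt(41))*i.
At (-9/10) + ((3/10)*sqrt(41))*i: a pole of order 1; residue (-1/2) - ((29/82)*sqrt(41))*i.

Denominator factor (z**2 + 9*z/5 + 9/2): discriminant -369/25, complex-conjugate roots (-9/10) + ((3/10)*sqrt(41))*i and (-9/10) - ((3/10)*sqrt(41))*i; poles of order 1, moduli (3/2)*sqrt(2) and (3/2)*sqrt(2).
The radius of convergence is the smallest modulus among the singular points: (3/2)*sqrt(2).
The factor z**2 + 9*z/5 + 9/2 splits as (z - a)(z - a') with a = (-9/10) - ((3/10)*sqrt(41))*i, a' = (-9/10) + ((3/10)*sqrt(41))*i. At the order-1 pole a set g(z) = (z - a)*f(z) = [39/5 - z] / (z - a').
Simple pole: residue = g(a) at a = (-9/10) - ((3/10)*sqrt(41))*i, which is (-1/2) + ((29/82)*sqrt(41))*i.
The factor z**2 + 9*z/5 + 9/2 splits as (z - a)(z - a') with a = (-9/10) + ((3/10)*sqrt(41))*i, a' = (-9/10) - ((3/10)*sqrt(41))*i. At the order-1 pole a set g(z) = (z - a)*f(z) = [39/5 - z] / (z - a').
Simple pole: residue = g(a) at a = (-9/10) + ((3/10)*sqrt(41))*i, which is (-1/2) - ((29/82)*sqrt(41))*i.
List the singular points by increasing real part (a conjugate pair: the negative imaginary part first).


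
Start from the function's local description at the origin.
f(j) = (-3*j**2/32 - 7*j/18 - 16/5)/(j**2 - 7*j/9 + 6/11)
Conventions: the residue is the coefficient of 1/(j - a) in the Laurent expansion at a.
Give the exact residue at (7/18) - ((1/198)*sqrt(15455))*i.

The factor j**2 - 7*j/9 + 6/11 splits as (j - a)(j - a') with a = (7/18) - ((1/198)*sqrt(15455))*i, a' = (7/18) + ((1/198)*sqrt(15455))*i. At the order-1 pole a set g(j) = (j - a)*f(j) = [-3*j**2/32 - 7*j/18 - 16/5] / (j - a').
Simple pole: residue = g(a) at a = (7/18) - ((1/198)*sqrt(15455))*i, which is (-133/576) - ((949009/44510400)*sqrt(15455))*i.

The residue is (-133/576) - ((949009/44510400)*sqrt(15455))*i.


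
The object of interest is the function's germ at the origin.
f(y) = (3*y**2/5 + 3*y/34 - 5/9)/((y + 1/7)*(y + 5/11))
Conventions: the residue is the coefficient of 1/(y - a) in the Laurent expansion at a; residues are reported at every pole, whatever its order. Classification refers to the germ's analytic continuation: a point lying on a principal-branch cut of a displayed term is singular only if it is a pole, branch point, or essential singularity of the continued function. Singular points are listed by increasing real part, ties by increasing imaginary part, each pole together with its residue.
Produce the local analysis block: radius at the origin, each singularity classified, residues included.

Radius of convergence at 0: 1/7.
At -5/11: a pole of order 1; residue 122255/80784.
At -1/7: a pole of order 1; residue -458447/257040.

Denominator factor (y + 1/7): pole of order 1 at -1/7, modulus 1/7.
Denominator factor (y + 5/11): pole of order 1 at -5/11, modulus 5/11.
The radius of convergence is the smallest modulus among the singular points: 1/7.
At the order-1 pole -5/11 set g(y) = (y - (-5/11))*f(y) = (3*y**2/5 + 3*y/34 - 5/9)/(y + 1/7).
Simple pole: residue = g(a) at a = -5/11, which is 122255/80784.
At the order-1 pole -1/7 set g(y) = (y - (-1/7))*f(y) = (3*y**2/5 + 3*y/34 - 5/9)/(y + 5/11).
Simple pole: residue = g(a) at a = -1/7, which is -458447/257040.
List the singular points by increasing real part (a conjugate pair: the negative imaginary part first).
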